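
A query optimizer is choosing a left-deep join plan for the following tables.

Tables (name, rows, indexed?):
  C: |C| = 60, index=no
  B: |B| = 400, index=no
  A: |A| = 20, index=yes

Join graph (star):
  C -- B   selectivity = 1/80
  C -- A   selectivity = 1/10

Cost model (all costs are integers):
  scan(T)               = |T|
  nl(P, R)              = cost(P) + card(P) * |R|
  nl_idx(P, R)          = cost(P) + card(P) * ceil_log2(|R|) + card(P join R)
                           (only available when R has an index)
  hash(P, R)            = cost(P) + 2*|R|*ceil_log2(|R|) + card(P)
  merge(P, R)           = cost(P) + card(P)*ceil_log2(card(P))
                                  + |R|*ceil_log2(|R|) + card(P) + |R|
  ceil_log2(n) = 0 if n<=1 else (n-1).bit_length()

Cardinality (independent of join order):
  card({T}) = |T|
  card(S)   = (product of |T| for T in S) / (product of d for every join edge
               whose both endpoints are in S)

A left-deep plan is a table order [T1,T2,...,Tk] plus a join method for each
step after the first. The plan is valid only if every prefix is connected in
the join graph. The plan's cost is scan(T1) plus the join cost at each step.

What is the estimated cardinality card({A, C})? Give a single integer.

120

Tables in S: A(20), C(60)
Edges inside S: C-A(d=10)
numerator = 20 * 60 = 1200
denominator = 10 = 10
card(S) = 1200 / 10 = 120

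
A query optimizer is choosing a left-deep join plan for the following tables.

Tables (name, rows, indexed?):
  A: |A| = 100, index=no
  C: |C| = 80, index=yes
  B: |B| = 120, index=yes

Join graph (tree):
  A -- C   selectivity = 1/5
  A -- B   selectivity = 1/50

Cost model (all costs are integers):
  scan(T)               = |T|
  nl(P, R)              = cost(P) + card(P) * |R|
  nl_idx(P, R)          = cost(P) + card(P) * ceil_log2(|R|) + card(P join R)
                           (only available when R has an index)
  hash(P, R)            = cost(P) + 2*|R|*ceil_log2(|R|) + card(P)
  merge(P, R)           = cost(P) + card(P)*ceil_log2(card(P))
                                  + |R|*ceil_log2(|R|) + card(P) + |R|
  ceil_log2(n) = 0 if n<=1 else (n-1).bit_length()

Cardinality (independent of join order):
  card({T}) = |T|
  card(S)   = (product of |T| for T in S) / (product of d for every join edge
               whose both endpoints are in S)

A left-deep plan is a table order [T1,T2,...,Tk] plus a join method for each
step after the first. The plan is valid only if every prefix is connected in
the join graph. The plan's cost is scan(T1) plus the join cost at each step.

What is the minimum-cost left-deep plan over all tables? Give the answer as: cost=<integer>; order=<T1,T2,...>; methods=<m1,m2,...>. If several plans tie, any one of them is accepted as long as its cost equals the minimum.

Selinger DP (subsets sized 1..n):
  {A}: scan cost=100, card=100
  {C}: scan cost=80, card=80
  {B}: scan cost=120, card=120
  {AC}: card=1600; try (C,hash)→1320, (A,merge)→1520, (C,merge)→1540, (A,hash)→1560, (C,nl_idx)→2400, (A,nl)→8080 …(+1); best=1320 via (C,hash)
  {AB}: card=240; try (B,nl_idx)→1040, (A,hash)→1640, (B,merge)→1860, (B,hash)→1880, (A,merge)→1880, (B,nl)→12100 …(+1); best=1040 via (B,nl_idx)
  {ABC}: card=3840; try (C,hash)→2400, (C,merge)→3840, (B,hash)→4600, (C,nl_idx)→6560, (B,nl_idx)→16360, (C,nl)→20240 …(+2); best=2400 via (C,hash)

cost=2400; order=A,B,C; methods=nl_idx,hash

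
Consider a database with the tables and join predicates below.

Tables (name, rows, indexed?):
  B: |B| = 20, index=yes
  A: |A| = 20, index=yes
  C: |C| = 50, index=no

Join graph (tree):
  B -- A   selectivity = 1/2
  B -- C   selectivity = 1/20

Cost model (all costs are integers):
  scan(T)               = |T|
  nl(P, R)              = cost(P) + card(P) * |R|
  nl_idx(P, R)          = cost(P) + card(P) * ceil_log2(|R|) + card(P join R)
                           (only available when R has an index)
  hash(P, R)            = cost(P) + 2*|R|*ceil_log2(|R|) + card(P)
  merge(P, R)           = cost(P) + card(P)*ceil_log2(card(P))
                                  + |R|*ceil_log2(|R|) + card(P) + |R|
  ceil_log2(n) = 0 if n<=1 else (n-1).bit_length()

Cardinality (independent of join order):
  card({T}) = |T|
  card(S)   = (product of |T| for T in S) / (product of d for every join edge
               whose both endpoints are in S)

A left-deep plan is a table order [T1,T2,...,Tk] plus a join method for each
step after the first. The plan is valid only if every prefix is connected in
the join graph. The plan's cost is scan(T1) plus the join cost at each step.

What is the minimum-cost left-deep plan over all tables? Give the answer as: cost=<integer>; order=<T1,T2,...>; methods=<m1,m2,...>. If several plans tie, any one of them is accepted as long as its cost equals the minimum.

Selinger DP (subsets sized 1..n):
  {B}: scan cost=20, card=20
  {A}: scan cost=20, card=20
  {C}: scan cost=50, card=50
  {AB}: card=200; try (B,hash)→240, (A,hash)→240, (B,merge)→260, (A,merge)→260, (B,nl_idx)→320, (A,nl_idx)→320 …(+2); best=240 via (B,hash)
  {BC}: card=50; try (B,hash)→300, (B,nl_idx)→350, (C,merge)→490, (B,merge)→520, (C,hash)→640, (C,nl)→1020 …(+1); best=300 via (B,hash)
  {ABC}: card=500; try (A,hash)→550, (A,merge)→770, (C,hash)→1040, (A,nl_idx)→1050, (A,nl)→1300, (C,merge)→2390 …(+1); best=550 via (A,hash)

cost=550; order=C,B,A; methods=hash,hash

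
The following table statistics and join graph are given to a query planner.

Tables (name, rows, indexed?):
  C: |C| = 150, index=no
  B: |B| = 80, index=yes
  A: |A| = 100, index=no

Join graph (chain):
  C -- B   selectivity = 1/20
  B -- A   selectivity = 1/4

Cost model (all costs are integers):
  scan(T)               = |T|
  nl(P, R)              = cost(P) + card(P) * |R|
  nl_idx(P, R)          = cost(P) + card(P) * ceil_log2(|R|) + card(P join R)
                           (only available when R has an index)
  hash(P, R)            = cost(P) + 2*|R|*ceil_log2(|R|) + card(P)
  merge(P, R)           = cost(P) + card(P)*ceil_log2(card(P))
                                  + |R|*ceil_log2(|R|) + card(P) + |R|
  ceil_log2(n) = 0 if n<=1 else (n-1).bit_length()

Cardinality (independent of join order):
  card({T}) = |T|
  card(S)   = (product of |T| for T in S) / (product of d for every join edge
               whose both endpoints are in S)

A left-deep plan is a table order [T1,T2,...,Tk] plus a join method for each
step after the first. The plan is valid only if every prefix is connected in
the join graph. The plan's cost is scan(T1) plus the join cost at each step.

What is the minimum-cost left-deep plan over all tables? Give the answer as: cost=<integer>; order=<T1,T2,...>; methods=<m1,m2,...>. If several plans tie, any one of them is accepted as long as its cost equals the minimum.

cost=3420; order=C,B,A; methods=hash,hash

Selinger DP (subsets sized 1..n):
  {C}: scan cost=150, card=150
  {B}: scan cost=80, card=80
  {A}: scan cost=100, card=100
  {BC}: card=600; try (B,hash)→1420, (B,nl_idx)→1800, (C,merge)→2070, (B,merge)→2140, (C,hash)→2560, (C,nl)→12080 …(+1); best=1420 via (B,hash)
  {AB}: card=2000; try (B,hash)→1320, (A,merge)→1520, (B,merge)→1540, (A,hash)→1560, (B,nl_idx)→2800, (A,nl)→8080 …(+1); best=1320 via (B,hash)
  {ABC}: card=15000; try (A,hash)→3420, (C,hash)→5720, (A,merge)→8820, (C,merge)→26670, (A,nl)→61420, (C,nl)→301320; best=3420 via (A,hash)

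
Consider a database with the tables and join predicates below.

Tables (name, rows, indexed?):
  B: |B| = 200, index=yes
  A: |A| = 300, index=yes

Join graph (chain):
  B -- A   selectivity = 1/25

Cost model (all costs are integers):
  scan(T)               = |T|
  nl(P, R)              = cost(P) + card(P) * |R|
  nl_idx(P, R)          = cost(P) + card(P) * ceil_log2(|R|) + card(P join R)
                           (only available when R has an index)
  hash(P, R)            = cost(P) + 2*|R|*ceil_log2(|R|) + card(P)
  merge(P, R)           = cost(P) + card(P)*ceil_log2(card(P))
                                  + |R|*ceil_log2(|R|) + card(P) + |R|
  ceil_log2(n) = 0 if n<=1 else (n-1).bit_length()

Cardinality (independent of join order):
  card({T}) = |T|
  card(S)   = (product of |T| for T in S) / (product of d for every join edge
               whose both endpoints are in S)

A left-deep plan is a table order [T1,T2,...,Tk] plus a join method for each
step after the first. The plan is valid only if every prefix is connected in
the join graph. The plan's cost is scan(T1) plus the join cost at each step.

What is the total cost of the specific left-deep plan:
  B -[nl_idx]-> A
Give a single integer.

step 1: scan B: cost=200, card=200
step 2: join A via nl_idx
    card(P join A) = 200*300/(25) = 2400
    cost = 200 + 200*9 + 2400 = 4400

4400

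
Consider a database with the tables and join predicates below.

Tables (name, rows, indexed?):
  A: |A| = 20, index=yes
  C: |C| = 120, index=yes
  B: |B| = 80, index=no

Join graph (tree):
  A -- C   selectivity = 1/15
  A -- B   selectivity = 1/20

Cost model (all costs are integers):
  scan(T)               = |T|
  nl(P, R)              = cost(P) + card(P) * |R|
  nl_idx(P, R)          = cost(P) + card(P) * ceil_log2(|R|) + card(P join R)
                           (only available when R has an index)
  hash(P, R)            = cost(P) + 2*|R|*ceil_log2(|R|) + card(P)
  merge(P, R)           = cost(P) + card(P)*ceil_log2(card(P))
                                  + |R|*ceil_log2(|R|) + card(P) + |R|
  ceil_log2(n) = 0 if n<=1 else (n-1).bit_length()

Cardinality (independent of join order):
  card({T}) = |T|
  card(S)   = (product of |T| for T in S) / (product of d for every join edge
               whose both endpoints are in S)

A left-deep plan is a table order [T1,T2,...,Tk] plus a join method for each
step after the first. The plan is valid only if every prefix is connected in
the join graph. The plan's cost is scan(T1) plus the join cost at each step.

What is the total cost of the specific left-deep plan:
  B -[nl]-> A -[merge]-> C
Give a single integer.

3280

step 1: scan B: cost=80, card=80
step 2: join A via nl
    card(P join A) = 80*20/(20) = 80
    cost = 80 + 80*20 = 1680
step 3: join C via merge
    card(P join C) = 80*120/(15) = 640
    cost = 1680 + 80*7 + 120*7 + 80 + 120 = 3280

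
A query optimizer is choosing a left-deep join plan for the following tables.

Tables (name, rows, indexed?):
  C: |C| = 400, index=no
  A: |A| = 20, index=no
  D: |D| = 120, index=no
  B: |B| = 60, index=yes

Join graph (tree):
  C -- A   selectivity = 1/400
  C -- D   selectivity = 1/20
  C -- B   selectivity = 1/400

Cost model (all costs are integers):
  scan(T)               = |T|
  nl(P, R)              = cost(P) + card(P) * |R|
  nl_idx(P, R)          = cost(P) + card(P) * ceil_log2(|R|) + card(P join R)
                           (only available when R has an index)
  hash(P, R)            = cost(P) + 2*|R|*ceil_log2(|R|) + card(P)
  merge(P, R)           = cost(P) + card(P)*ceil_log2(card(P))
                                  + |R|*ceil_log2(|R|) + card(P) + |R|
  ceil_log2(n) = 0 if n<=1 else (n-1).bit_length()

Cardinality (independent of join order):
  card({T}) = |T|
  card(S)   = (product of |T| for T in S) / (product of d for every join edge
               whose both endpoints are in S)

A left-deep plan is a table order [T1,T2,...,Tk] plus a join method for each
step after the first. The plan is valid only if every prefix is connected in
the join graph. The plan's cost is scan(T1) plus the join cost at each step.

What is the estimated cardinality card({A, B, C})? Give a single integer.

Tables in S: A(20), B(60), C(400)
Edges inside S: C-A(d=400), C-B(d=400)
numerator = 20 * 60 * 400 = 480000
denominator = 400 * 400 = 160000
card(S) = 480000 / 160000 = 3

3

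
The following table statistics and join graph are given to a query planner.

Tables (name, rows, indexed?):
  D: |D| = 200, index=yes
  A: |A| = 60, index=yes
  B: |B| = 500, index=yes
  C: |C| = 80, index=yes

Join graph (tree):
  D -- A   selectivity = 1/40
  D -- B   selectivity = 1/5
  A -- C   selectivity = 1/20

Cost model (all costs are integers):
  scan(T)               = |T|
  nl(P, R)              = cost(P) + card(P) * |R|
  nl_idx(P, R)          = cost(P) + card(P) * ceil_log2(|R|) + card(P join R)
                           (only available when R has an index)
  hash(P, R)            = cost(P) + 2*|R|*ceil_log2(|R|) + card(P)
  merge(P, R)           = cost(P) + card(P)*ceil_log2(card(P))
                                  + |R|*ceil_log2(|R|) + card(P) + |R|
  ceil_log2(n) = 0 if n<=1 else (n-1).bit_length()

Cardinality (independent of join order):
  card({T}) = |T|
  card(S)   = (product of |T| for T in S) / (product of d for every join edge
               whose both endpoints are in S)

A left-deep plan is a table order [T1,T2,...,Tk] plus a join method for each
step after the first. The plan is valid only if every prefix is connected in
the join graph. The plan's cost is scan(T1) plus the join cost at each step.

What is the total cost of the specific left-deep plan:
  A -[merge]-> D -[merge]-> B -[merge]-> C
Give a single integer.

step 1: scan A: cost=60, card=60
step 2: join D via merge
    card(P join D) = 60*200/(40) = 300
    cost = 60 + 60*6 + 200*8 + 60 + 200 = 2280
step 3: join B via merge
    card(P join B) = 300*500/(5) = 30000
    cost = 2280 + 300*9 + 500*9 + 300 + 500 = 10280
step 4: join C via merge
    card(P join C) = 30000*80/(20) = 120000
    cost = 10280 + 30000*15 + 80*7 + 30000 + 80 = 490920

490920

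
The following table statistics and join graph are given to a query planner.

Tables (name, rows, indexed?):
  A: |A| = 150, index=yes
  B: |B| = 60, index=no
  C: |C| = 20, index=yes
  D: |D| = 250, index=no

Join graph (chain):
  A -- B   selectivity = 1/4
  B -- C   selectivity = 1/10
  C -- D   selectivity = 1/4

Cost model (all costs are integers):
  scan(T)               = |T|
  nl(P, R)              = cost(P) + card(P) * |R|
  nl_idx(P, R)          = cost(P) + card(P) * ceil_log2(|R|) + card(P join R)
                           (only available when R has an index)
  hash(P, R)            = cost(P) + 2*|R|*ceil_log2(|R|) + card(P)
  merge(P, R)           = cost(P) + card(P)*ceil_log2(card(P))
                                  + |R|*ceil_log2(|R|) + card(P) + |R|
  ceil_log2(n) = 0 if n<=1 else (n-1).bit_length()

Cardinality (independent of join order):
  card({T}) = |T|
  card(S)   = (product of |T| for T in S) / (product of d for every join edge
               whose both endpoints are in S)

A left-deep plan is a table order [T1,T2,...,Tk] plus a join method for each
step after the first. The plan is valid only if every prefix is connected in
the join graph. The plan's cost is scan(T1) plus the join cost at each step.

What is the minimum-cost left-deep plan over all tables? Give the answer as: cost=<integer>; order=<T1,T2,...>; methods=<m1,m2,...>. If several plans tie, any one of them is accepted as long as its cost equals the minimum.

Selinger DP (subsets sized 1..n):
  {A}: scan cost=150, card=150
  {B}: scan cost=60, card=60
  {C}: scan cost=20, card=20
  {D}: scan cost=250, card=250
  {AB}: card=2250; try (B,hash)→1020, (A,merge)→1830, (B,merge)→1920, (A,hash)→2520, (A,nl_idx)→2790, (A,nl)→9060 …(+1); best=1020 via (B,hash)
  {BC}: card=120; try (C,hash)→320, (C,nl_idx)→480, (B,merge)→560, (C,merge)→600, (B,hash)→760, (B,nl)→1220 …(+1); best=320 via (C,hash)
  {CD}: card=1250; try (C,hash)→700, (D,merge)→2390, (C,merge)→2620, (C,nl_idx)→2750, (D,hash)→4040, (D,nl)→5020 …(+1); best=700 via (C,hash)
  {ABC}: card=4500; try (A,merge)→2630, (A,hash)→2840, (C,hash)→3470, (A,nl_idx)→5780, (C,nl_idx)→16770, (A,nl)→18320 …(+2); best=2630 via (A,merge)
  {BCD}: card=7500; try (B,hash)→2670, (D,merge)→3530, (D,hash)→4440, (B,merge)→16120, (D,nl)→30320, (B,nl)→75700; best=2670 via (B,hash)
  {ABCD}: card=281250; try (D,hash)→11130, (A,hash)→12570, (D,merge)→67880, (A,merge)→109020, (A,nl_idx)→343920, (D,nl)→1127630 …(+1); best=11130 via (D,hash)

cost=11130; order=B,C,A,D; methods=hash,merge,hash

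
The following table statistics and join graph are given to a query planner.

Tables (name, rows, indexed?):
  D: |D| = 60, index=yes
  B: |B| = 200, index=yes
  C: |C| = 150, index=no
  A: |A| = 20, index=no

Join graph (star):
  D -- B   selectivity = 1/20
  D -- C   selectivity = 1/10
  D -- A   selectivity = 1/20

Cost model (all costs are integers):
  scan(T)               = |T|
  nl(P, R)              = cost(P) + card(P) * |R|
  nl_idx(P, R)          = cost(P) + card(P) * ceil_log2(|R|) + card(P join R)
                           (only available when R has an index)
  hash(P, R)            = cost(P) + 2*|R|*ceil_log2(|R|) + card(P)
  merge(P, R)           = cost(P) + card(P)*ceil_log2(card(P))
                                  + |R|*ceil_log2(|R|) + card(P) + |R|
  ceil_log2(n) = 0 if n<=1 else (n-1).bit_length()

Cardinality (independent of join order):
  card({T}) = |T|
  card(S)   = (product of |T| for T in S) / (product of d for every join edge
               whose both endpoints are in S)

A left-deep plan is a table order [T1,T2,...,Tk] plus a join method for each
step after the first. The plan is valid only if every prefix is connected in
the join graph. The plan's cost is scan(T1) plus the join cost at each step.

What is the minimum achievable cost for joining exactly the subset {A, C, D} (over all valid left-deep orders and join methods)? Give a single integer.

1970

Selinger DP over subsets of {A,C,D}:
  {D}: scan cost=60, card=60
  {C}: scan cost=150, card=150
  {A}: scan cost=20, card=20
  {CD}: card=900; try (D,hash)→1020, (C,merge)→1830, (D,merge)→1920, (D,nl_idx)→1950, (C,hash)→2520, (C,nl)→9060 …(+1); best=1020 via (D,hash)
  {AD}: card=60; try (D,nl_idx)→200, (A,hash)→320, (D,merge)→560, (A,merge)→600, (D,hash)→760, (D,nl)→1220 …(+1); best=200 via (D,nl_idx)
  {ACD}: card=900; try (C,merge)→1970, (A,hash)→2120, (C,hash)→2660, (C,nl)→9200, (A,merge)→11040, (A,nl)→19020; best=1970 via (C,merge)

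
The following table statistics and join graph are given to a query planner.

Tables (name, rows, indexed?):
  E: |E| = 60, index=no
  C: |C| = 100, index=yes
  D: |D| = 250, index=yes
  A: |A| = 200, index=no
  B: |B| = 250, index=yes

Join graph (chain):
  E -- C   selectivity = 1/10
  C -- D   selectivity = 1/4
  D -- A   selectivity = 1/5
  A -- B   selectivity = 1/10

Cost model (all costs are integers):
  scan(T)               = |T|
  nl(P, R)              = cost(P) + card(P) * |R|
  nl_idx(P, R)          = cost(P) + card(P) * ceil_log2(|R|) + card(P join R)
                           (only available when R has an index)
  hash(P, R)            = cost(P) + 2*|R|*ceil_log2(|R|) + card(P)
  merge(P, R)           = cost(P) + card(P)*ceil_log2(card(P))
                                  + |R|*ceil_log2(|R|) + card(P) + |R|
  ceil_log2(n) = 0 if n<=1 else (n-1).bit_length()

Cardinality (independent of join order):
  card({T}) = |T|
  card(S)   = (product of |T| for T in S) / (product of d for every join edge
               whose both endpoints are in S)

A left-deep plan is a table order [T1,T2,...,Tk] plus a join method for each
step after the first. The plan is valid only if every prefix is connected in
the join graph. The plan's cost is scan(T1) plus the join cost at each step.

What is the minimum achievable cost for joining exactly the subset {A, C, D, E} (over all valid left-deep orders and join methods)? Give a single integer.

Selinger DP over subsets of {A,C,D,E}:
  {E}: scan cost=60, card=60
  {C}: scan cost=100, card=100
  {D}: scan cost=250, card=250
  {A}: scan cost=200, card=200
  {CE}: card=600; try (E,hash)→920, (C,nl_idx)→1080, (C,merge)→1280, (E,merge)→1320, (C,hash)→1520, (C,nl)→6060 …(+1); best=920 via (E,hash)
  {CD}: card=6250; try (C,hash)→1900, (D,merge)→3150, (C,merge)→3300, (D,hash)→4200, (D,nl_idx)→7150, (C,nl_idx)→8250 …(+2); best=1900 via (C,hash)
  {AD}: card=10000; try (A,hash)→3700, (D,merge)→4250, (A,merge)→4300, (D,hash)→4400, (D,nl_idx)→11800, (D,nl)→50200 …(+1); best=3700 via (A,hash)
  {CDE}: card=37500; try (D,hash)→5520, (E,hash)→8870, (D,merge)→9770, (D,nl_idx)→43220, (E,merge)→89820, (D,nl)→150920 …(+1); best=5520 via (D,hash)
  {ACD}: card=250000; try (A,hash)→11350, (C,hash)→15100, (A,merge)→91200, (C,merge)→154500, (C,nl_idx)→323700, (C,nl)→1003700 …(+1); best=11350 via (A,hash)
  {ACDE}: card=1500000; try (A,hash)→46220, (E,hash)→262070, (A,merge)→644820, (E,merge)→4761770, (A,nl)→7505520, (E,nl)→15011350; best=46220 via (A,hash)

46220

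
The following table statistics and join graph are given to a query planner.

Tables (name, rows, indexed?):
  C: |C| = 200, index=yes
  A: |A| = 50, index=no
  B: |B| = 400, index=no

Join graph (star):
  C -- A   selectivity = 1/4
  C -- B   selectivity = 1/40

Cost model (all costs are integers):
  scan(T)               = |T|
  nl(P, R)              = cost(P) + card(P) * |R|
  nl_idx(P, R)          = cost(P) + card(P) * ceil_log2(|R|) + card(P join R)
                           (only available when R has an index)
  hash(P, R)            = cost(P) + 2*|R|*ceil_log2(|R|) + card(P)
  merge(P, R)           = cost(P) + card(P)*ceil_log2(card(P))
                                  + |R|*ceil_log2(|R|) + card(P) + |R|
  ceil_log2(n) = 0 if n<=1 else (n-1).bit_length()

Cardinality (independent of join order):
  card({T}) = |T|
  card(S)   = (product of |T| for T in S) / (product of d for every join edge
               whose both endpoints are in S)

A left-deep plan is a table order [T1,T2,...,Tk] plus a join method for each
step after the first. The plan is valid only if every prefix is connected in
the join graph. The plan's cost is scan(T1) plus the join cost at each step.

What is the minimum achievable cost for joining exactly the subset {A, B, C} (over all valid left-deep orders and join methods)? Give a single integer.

Selinger DP over subsets of {A,B,C}:
  {C}: scan cost=200, card=200
  {A}: scan cost=50, card=50
  {B}: scan cost=400, card=400
  {AC}: card=2500; try (A,hash)→1000, (C,merge)→2200, (A,merge)→2350, (C,nl_idx)→2950, (C,hash)→3300, (C,nl)→10050 …(+1); best=1000 via (A,hash)
  {BC}: card=2000; try (C,hash)→4000, (C,nl_idx)→5600, (B,merge)→6000, (C,merge)→6200, (B,hash)→7600, (B,nl)→80200 …(+1); best=4000 via (C,hash)
  {ABC}: card=25000; try (A,hash)→6600, (B,hash)→10700, (A,merge)→28350, (B,merge)→37500, (A,nl)→104000, (B,nl)→1001000; best=6600 via (A,hash)

6600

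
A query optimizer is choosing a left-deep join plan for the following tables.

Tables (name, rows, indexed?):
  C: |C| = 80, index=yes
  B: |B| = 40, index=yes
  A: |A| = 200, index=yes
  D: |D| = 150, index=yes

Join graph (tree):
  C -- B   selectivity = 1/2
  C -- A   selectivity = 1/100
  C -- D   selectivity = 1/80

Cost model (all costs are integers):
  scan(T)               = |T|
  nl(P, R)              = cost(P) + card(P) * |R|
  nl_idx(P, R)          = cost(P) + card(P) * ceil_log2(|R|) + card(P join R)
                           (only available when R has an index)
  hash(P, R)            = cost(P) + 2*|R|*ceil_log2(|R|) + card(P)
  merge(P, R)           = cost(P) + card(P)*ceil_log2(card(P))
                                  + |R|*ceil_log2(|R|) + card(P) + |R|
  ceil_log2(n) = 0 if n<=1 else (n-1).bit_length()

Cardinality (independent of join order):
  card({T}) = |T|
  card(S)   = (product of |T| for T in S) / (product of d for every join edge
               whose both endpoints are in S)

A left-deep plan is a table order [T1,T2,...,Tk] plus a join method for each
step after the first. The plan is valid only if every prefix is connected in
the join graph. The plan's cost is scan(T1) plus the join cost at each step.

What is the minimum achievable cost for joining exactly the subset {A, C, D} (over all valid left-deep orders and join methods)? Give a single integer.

Selinger DP over subsets of {A,C,D}:
  {C}: scan cost=80, card=80
  {A}: scan cost=200, card=200
  {D}: scan cost=150, card=150
  {AC}: card=160; try (A,nl_idx)→880, (C,hash)→1520, (C,nl_idx)→1760, (A,merge)→2520, (C,merge)→2640, (A,hash)→3360 …(+2); best=880 via (A,nl_idx)
  {CD}: card=150; try (D,nl_idx)→870, (C,nl_idx)→1350, (C,hash)→1420, (D,merge)→2070, (C,merge)→2140, (D,hash)→2560 …(+2); best=870 via (D,nl_idx)
  {ACD}: card=300; try (A,nl_idx)→2370, (D,nl_idx)→2460, (D,hash)→3440, (D,merge)→3670, (A,merge)→4020, (A,hash)→4220 …(+2); best=2370 via (A,nl_idx)

2370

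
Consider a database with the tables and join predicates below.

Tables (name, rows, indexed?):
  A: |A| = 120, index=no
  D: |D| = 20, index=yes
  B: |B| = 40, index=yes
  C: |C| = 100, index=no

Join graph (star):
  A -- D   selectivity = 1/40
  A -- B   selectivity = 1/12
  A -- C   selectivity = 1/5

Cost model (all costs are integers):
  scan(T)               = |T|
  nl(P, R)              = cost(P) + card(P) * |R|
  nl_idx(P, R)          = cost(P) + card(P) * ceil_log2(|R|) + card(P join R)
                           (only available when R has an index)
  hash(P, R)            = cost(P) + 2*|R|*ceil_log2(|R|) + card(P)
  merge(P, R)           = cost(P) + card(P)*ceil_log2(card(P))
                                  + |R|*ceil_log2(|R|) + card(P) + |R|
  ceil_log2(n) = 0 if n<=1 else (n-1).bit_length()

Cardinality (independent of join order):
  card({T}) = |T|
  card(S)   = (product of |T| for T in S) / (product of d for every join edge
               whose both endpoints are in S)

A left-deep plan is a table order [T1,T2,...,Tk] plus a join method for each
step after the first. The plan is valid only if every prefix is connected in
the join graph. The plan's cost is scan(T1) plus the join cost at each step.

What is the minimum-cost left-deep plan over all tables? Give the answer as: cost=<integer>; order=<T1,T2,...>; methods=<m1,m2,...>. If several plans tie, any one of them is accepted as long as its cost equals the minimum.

Selinger DP (subsets sized 1..n):
  {A}: scan cost=120, card=120
  {D}: scan cost=20, card=20
  {B}: scan cost=40, card=40
  {C}: scan cost=100, card=100
  {AD}: card=60; try (D,hash)→440, (D,nl_idx)→780, (A,merge)→1100, (D,merge)→1200, (A,hash)→1720, (A,nl)→2420 …(+1); best=440 via (D,hash)
  {AB}: card=400; try (B,hash)→720, (B,nl_idx)→1240, (A,merge)→1280, (B,merge)→1360, (A,hash)→1760, (A,nl)→4840 …(+1); best=720 via (B,hash)
  {AC}: card=2400; try (C,hash)→1640, (A,merge)→1860, (C,merge)→1880, (A,hash)→1880, (A,nl)→12100, (C,nl)→12120; best=1640 via (C,hash)
  {ABD}: card=200; try (B,hash)→980, (B,nl_idx)→1000, (B,merge)→1140, (D,hash)→1320, (B,nl)→2840, (D,nl_idx)→2920 …(+2); best=980 via (B,hash)
  {ACD}: card=1200; try (C,merge)→1660, (C,hash)→1900, (D,hash)→4240, (C,nl)→6440, (D,nl_idx)→14840, (D,merge)→32960 …(+1); best=1660 via (C,merge)
  {ABC}: card=8000; try (C,hash)→2520, (B,hash)→4520, (C,merge)→5520, (B,nl_idx)→24040, (B,merge)→33120, (C,nl)→40720 …(+1); best=2520 via (C,hash)
  {ABCD}: card=4000; try (C,hash)→2580, (B,hash)→3340, (C,merge)→3580, (D,hash)→10720, (B,nl_idx)→12860, (B,merge)→16340 …(+5); best=2580 via (C,hash)

cost=2580; order=A,D,B,C; methods=hash,hash,hash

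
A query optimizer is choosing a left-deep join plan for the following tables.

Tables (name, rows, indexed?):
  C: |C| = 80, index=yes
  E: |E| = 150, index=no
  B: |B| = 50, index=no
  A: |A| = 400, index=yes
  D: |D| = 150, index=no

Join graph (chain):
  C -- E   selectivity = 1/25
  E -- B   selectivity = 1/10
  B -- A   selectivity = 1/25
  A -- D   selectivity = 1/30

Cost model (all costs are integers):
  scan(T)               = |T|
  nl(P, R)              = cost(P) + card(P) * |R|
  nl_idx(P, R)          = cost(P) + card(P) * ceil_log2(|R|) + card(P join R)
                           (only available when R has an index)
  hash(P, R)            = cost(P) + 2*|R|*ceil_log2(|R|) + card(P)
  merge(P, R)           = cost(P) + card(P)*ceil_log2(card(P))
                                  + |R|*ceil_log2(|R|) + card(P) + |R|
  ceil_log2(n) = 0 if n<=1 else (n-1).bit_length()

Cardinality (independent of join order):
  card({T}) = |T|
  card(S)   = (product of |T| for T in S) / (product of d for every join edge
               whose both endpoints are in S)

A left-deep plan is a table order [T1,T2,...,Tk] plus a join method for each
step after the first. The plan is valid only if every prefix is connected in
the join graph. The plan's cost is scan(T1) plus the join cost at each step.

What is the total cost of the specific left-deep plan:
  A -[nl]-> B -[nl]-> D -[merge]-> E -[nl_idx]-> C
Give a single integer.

805750

step 1: scan A: cost=400, card=400
step 2: join B via nl
    card(P join B) = 400*50/(25) = 800
    cost = 400 + 400*50 = 20400
step 3: join D via nl
    card(P join D) = 800*150/(30) = 4000
    cost = 20400 + 800*150 = 140400
step 4: join E via merge
    card(P join E) = 4000*150/(10) = 60000
    cost = 140400 + 4000*12 + 150*8 + 4000 + 150 = 193750
step 5: join C via nl_idx
    card(P join C) = 60000*80/(25) = 192000
    cost = 193750 + 60000*7 + 192000 = 805750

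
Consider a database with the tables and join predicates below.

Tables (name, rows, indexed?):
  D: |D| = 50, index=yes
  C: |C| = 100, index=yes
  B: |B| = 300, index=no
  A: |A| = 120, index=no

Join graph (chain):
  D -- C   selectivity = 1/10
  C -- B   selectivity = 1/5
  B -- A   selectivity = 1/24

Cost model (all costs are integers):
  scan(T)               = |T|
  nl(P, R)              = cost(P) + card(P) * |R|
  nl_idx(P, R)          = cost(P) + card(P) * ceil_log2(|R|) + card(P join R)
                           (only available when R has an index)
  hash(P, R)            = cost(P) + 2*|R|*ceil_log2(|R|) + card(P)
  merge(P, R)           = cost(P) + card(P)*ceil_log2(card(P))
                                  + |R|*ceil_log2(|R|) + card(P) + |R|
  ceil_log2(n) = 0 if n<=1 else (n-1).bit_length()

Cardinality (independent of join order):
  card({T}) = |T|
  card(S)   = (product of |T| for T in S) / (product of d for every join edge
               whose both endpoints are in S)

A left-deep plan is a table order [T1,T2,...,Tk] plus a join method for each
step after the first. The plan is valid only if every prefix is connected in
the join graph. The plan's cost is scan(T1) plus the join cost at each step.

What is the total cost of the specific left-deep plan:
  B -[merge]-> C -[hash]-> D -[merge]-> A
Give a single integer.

491660

step 1: scan B: cost=300, card=300
step 2: join C via merge
    card(P join C) = 300*100/(5) = 6000
    cost = 300 + 300*9 + 100*7 + 300 + 100 = 4100
step 3: join D via hash
    card(P join D) = 6000*50/(10) = 30000
    cost = 4100 + 2*50*6 + 6000 = 10700
step 4: join A via merge
    card(P join A) = 30000*120/(24) = 150000
    cost = 10700 + 30000*15 + 120*7 + 30000 + 120 = 491660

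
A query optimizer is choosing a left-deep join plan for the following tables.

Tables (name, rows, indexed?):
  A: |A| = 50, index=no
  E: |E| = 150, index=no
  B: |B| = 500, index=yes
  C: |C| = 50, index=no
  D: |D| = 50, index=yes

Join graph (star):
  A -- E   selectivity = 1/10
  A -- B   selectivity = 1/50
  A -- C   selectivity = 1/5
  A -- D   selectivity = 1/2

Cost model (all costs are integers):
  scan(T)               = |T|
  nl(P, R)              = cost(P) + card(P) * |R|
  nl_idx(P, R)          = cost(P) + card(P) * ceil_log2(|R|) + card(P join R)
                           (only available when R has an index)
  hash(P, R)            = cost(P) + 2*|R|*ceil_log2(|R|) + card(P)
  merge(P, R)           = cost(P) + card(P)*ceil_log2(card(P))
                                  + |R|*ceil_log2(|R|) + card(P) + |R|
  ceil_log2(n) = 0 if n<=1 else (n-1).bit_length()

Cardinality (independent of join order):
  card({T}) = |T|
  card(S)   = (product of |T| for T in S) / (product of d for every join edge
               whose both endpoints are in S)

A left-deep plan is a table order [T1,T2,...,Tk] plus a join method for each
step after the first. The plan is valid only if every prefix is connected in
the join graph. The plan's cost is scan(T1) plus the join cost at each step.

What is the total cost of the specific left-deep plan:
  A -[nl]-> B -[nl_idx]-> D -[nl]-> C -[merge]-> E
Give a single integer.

step 1: scan A: cost=50, card=50
step 2: join B via nl
    card(P join B) = 50*500/(50) = 500
    cost = 50 + 50*500 = 25050
step 3: join D via nl_idx
    card(P join D) = 500*50/(2) = 12500
    cost = 25050 + 500*6 + 12500 = 40550
step 4: join C via nl
    card(P join C) = 12500*50/(5) = 125000
    cost = 40550 + 12500*50 = 665550
step 5: join E via merge
    card(P join E) = 125000*150/(10) = 1875000
    cost = 665550 + 125000*17 + 150*8 + 125000 + 150 = 2916900

2916900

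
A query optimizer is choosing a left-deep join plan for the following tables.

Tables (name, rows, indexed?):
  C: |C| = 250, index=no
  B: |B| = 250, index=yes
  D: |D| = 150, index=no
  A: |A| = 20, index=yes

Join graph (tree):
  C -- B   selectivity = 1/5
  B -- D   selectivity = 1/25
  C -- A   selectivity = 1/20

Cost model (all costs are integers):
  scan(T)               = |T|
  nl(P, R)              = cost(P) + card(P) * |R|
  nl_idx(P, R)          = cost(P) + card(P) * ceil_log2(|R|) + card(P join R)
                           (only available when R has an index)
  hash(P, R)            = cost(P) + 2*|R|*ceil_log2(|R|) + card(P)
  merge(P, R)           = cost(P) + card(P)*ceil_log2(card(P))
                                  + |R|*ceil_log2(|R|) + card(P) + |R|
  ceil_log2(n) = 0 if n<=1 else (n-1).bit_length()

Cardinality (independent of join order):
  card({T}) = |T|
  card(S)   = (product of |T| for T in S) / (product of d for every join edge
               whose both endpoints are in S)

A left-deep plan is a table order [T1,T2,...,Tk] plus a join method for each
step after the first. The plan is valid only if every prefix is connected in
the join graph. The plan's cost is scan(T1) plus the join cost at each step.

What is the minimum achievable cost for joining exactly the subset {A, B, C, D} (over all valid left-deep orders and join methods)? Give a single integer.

Selinger DP over subsets of {A,B,C,D}:
  {C}: scan cost=250, card=250
  {B}: scan cost=250, card=250
  {D}: scan cost=150, card=150
  {A}: scan cost=20, card=20
  {BC}: card=12500; try (C,hash)→4500, (B,hash)→4500, (C,merge)→4750, (B,merge)→4750, (B,nl_idx)→14750, (C,nl)→62750 …(+1); best=4500 via (C,hash)
  {AC}: card=250; try (A,hash)→700, (A,nl_idx)→1750, (C,merge)→2390, (A,merge)→2620, (C,hash)→4040, (C,nl)→5020 …(+1); best=700 via (A,hash)
  {BD}: card=1500; try (B,nl_idx)→2850, (D,hash)→2900, (B,merge)→3750, (D,merge)→3850, (B,hash)→4300, (B,nl)→37650 …(+1); best=2850 via (B,nl_idx)
  {BCD}: card=75000; try (C,hash)→8350, (D,hash)→19400, (C,merge)→23100, (D,merge)→193350, (C,nl)→377850, (D,nl)→1879500; best=8350 via (C,hash)
  {ABC}: card=12500; try (B,hash)→4950, (B,merge)→5200, (B,nl_idx)→15200, (A,hash)→17200, (B,nl)→63200, (A,nl_idx)→79500 …(+2); best=4950 via (B,hash)
  {ABCD}: card=75000; try (D,hash)→19850, (A,hash)→83550, (D,merge)→193800, (A,nl_idx)→458350, (A,merge)→1358470, (A,nl)→1508350 …(+1); best=19850 via (D,hash)

19850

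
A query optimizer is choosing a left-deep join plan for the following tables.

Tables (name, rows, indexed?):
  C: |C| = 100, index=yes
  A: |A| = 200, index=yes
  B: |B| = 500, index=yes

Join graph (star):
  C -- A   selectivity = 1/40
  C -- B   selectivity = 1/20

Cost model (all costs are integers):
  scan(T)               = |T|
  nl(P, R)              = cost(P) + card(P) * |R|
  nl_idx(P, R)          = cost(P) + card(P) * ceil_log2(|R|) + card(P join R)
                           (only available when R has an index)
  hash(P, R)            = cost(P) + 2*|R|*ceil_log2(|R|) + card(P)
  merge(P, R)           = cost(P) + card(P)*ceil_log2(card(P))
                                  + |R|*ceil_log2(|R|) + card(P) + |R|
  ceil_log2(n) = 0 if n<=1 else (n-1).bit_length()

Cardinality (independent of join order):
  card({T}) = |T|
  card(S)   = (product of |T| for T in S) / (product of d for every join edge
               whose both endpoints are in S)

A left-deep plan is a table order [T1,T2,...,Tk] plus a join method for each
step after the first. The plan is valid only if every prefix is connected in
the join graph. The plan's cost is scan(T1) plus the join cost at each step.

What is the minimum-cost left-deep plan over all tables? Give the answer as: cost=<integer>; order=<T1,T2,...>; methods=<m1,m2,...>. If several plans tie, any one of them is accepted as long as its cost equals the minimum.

Selinger DP (subsets sized 1..n):
  {C}: scan cost=100, card=100
  {A}: scan cost=200, card=200
  {B}: scan cost=500, card=500
  {AC}: card=500; try (A,nl_idx)→1400, (C,hash)→1800, (C,nl_idx)→2100, (A,merge)→2700, (C,merge)→2800, (A,hash)→3400 …(+2); best=1400 via (A,nl_idx)
  {BC}: card=2500; try (C,hash)→2400, (B,nl_idx)→3500, (B,merge)→5900, (C,merge)→6300, (C,nl_idx)→6500, (B,hash)→9200 …(+2); best=2400 via (C,hash)
  {ABC}: card=12500; try (A,hash)→8100, (B,hash)→10900, (B,merge)→11400, (B,nl_idx)→18400, (A,nl_idx)→34900, (A,merge)→36700 …(+2); best=8100 via (A,hash)

cost=8100; order=B,C,A; methods=hash,hash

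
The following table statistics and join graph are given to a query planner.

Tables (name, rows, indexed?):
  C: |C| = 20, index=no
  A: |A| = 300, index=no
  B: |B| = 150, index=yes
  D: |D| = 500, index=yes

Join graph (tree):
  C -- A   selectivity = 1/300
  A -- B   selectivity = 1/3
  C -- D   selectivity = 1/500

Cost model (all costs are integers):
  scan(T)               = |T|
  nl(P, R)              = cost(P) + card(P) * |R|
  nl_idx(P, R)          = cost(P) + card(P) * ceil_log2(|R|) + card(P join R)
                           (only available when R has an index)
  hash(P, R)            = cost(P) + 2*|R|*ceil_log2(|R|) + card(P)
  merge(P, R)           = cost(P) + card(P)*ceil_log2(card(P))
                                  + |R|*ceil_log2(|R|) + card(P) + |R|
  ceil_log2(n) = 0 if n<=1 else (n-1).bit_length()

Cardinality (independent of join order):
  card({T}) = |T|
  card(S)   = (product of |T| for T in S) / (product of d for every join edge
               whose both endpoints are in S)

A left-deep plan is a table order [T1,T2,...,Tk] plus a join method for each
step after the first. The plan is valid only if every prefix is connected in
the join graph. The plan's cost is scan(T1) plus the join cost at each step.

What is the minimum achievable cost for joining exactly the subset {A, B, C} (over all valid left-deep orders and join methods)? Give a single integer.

1960

Selinger DP over subsets of {A,B,C}:
  {C}: scan cost=20, card=20
  {A}: scan cost=300, card=300
  {B}: scan cost=150, card=150
  {AC}: card=20; try (C,hash)→800, (A,merge)→3140, (C,merge)→3420, (A,hash)→5440, (A,nl)→6020, (C,nl)→6300; best=800 via (C,hash)
  {AB}: card=15000; try (B,hash)→3000, (A,merge)→4500, (B,merge)→4650, (A,hash)→5700, (B,nl_idx)→17700, (A,nl)→45150 …(+1); best=3000 via (B,hash)
  {ABC}: card=1000; try (B,nl_idx)→1960, (B,merge)→2270, (B,hash)→3220, (B,nl)→3800, (C,hash)→18200, (C,merge)→228120 …(+1); best=1960 via (B,nl_idx)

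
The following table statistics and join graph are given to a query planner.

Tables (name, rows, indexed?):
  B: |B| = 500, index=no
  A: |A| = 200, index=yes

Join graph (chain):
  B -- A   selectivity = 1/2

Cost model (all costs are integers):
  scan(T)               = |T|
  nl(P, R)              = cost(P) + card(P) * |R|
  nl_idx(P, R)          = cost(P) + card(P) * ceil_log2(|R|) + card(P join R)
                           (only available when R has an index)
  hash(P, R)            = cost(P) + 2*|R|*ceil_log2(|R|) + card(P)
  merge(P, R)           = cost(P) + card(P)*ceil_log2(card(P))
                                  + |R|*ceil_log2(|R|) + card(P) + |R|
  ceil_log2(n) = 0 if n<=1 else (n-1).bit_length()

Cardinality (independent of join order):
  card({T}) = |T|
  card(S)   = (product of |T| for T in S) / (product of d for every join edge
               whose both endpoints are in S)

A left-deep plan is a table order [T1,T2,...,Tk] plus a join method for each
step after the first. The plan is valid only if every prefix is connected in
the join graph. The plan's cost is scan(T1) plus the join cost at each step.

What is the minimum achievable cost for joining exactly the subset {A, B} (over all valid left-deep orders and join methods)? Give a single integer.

Selinger DP over subsets of {A,B}:
  {B}: scan cost=500, card=500
  {A}: scan cost=200, card=200
  {AB}: card=50000; try (A,hash)→4200, (B,merge)→7000, (A,merge)→7300, (B,hash)→9400, (A,nl_idx)→54500, (B,nl)→100200 …(+1); best=4200 via (A,hash)

4200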